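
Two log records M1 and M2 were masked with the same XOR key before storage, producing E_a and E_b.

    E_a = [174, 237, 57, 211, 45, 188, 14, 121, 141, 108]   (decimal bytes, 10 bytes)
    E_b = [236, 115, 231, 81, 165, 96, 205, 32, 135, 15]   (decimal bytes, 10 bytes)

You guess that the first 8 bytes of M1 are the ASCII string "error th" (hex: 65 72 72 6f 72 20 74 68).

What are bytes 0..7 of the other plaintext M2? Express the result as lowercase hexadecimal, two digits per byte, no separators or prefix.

First, E_a ⊕ E_b = (M1 ⊕ K) ⊕ (M2 ⊕ K) = M1 ⊕ M2, so the key drops out. Then M2 = (M1 ⊕ M2) ⊕ M1 over the first 8 bytes.
byte 0: (ae xor ec) xor 65 = 42 xor 65 = 27
byte 1: (ed xor 73) xor 72 = 9e xor 72 = ec
byte 2: (39 xor e7) xor 72 = de xor 72 = ac
byte 3: (d3 xor 51) xor 6f = 82 xor 6f = ed
byte 4: (2d xor a5) xor 72 = 88 xor 72 = fa
byte 5: (bc xor 60) xor 20 = dc xor 20 = fc
byte 6: (0e xor cd) xor 74 = c3 xor 74 = b7
byte 7: (79 xor 20) xor 68 = 59 xor 68 = 31

27ecacedfafcb731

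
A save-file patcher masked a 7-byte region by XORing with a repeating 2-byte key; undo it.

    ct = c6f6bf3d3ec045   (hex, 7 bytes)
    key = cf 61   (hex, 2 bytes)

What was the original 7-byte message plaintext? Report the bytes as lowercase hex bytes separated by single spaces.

09 97 70 5c f1 a1 8a

The 2-byte key repeats, so the effective keystream is cf 61 cf 61 cf 61 cf.
byte 0: c6 ⊕ cf = 09
byte 1: f6 ⊕ 61 = 97
byte 2: bf ⊕ cf = 70
byte 3: 3d ⊕ 61 = 5c
byte 4: 3e ⊕ cf = f1
byte 5: c0 ⊕ 61 = a1
byte 6: 45 ⊕ cf = 8a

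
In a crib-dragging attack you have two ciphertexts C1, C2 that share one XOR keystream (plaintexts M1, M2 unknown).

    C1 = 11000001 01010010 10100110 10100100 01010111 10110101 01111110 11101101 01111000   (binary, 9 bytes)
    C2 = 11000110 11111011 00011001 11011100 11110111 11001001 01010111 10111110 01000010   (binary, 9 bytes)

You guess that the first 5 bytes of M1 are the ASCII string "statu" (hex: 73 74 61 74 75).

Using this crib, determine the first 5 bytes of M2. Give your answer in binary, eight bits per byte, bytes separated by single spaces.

01110100 11011101 11011110 00001100 11010101

First, C1 ⊕ C2 = (M1 ⊕ K) ⊕ (M2 ⊕ K) = M1 ⊕ M2, so the key drops out. Then M2 = (M1 ⊕ M2) ⊕ M1 over the first 5 bytes.
byte 0: (c1 XOR c6) XOR 73 = 07 XOR 73 = 74
byte 1: (52 XOR fb) XOR 74 = a9 XOR 74 = dd
byte 2: (a6 XOR 19) XOR 61 = bf XOR 61 = de
byte 3: (a4 XOR dc) XOR 74 = 78 XOR 74 = 0c
byte 4: (57 XOR f7) XOR 75 = a0 XOR 75 = d5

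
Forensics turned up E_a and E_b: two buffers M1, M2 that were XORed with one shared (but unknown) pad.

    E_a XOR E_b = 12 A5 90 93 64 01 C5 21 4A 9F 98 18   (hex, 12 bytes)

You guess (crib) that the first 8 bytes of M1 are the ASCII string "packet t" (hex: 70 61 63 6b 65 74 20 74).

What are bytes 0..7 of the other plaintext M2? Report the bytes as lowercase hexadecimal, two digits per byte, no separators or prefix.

Since E_a ⊕ E_b = M1 ⊕ M2, XORing with the guessed M1 bytes yields the corresponding M2 bytes: M2 = (E_a ⊕ E_b) ⊕ M1.
12 xor 70 = 62
a5 xor 61 = c4
90 xor 63 = f3
93 xor 6b = f8
64 xor 65 = 01
01 xor 74 = 75
c5 xor 20 = e5
21 xor 74 = 55

62c4f3f80175e555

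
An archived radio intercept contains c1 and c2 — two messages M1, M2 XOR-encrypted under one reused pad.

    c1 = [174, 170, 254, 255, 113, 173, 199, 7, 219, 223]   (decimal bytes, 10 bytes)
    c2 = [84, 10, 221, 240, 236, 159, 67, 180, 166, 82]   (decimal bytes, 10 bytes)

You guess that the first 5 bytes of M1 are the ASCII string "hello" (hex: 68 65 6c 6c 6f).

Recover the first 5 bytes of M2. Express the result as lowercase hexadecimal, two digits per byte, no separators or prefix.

92c54f63f2

First, c1 ⊕ c2 = (M1 ⊕ K) ⊕ (M2 ⊕ K) = M1 ⊕ M2, so the key drops out. Then M2 = (M1 ⊕ M2) ⊕ M1 over the first 5 bytes.
byte 0: (ae XOR 54) XOR 68 = fa XOR 68 = 92
byte 1: (aa XOR 0a) XOR 65 = a0 XOR 65 = c5
byte 2: (fe XOR dd) XOR 6c = 23 XOR 6c = 4f
byte 3: (ff XOR f0) XOR 6c = 0f XOR 6c = 63
byte 4: (71 XOR ec) XOR 6f = 9d XOR 6f = f2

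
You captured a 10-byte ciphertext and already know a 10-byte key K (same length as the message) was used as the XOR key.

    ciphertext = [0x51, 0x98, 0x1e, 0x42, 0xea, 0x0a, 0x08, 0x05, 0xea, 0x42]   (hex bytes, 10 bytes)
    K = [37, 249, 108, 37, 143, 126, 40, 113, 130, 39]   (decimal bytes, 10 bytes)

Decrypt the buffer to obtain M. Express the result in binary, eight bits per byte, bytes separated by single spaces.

01110100 01100001 01110010 01100111 01100101 01110100 00100000 01110100 01101000 01100101

 81 XOR  37 = 116
152 XOR 249 =  97
 30 XOR 108 = 114
 66 XOR  37 = 103
234 XOR 143 = 101
 10 XOR 126 = 116
  8 XOR  40 =  32
  5 XOR 113 = 116
234 XOR 130 = 104
 66 XOR  39 = 101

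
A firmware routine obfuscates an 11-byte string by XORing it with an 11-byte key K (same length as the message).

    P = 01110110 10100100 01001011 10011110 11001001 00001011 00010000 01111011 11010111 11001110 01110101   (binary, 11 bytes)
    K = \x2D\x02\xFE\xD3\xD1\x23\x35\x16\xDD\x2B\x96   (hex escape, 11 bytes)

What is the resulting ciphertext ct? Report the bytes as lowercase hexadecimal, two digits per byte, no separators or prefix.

XOR is its own inverse, so applying the key byte-wise gives the result directly.
byte 0: 118 XOR  45 =  91
byte 1: 164 XOR   2 = 166
byte 2:  75 XOR 254 = 181
byte 3: 158 XOR 211 =  77
byte 4: 201 XOR 209 =  24
byte 5:  11 XOR  35 =  40
byte 6:  16 XOR  53 =  37
byte 7: 123 XOR  22 = 109
byte 8: 215 XOR 221 =  10
byte 9: 206 XOR  43 = 229
byte 10: 117 XOR 150 = 227

5ba6b54d1828256d0ae5e3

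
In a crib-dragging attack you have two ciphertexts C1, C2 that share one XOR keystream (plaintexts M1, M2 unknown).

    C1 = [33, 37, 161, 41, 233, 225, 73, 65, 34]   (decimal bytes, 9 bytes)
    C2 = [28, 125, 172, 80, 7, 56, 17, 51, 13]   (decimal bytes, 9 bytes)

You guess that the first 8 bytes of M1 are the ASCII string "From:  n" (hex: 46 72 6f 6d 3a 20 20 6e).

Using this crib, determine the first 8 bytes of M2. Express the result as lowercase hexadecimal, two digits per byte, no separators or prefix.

First, C1 ⊕ C2 = (M1 ⊕ K) ⊕ (M2 ⊕ K) = M1 ⊕ M2, so the key drops out. Then M2 = (M1 ⊕ M2) ⊕ M1 over the first 8 bytes.
byte 0: (21 ⊕ 1c) ⊕ 46 = 3d ⊕ 46 = 7b
byte 1: (25 ⊕ 7d) ⊕ 72 = 58 ⊕ 72 = 2a
byte 2: (a1 ⊕ ac) ⊕ 6f = 0d ⊕ 6f = 62
byte 3: (29 ⊕ 50) ⊕ 6d = 79 ⊕ 6d = 14
byte 4: (e9 ⊕ 07) ⊕ 3a = ee ⊕ 3a = d4
byte 5: (e1 ⊕ 38) ⊕ 20 = d9 ⊕ 20 = f9
byte 6: (49 ⊕ 11) ⊕ 20 = 58 ⊕ 20 = 78
byte 7: (41 ⊕ 33) ⊕ 6e = 72 ⊕ 6e = 1c

7b2a6214d4f9781c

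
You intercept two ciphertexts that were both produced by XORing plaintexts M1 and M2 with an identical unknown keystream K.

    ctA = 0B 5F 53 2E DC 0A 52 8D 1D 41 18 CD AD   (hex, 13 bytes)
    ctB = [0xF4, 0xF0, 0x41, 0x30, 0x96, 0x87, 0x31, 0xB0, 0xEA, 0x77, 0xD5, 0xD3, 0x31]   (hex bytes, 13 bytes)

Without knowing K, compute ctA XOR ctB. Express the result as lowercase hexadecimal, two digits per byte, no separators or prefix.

ffaf121e4a8d633df736cd1e9c

ctA ⊕ ctB = (M1 ⊕ K) ⊕ (M2 ⊕ K) = M1 ⊕ M2 — the shared key cancels under XOR.
0b ^ f4 = ff
5f ^ f0 = af
53 ^ 41 = 12
2e ^ 30 = 1e
dc ^ 96 = 4a
0a ^ 87 = 8d
52 ^ 31 = 63
8d ^ b0 = 3d
1d ^ ea = f7
41 ^ 77 = 36
18 ^ d5 = cd
cd ^ d3 = 1e
ad ^ 31 = 9c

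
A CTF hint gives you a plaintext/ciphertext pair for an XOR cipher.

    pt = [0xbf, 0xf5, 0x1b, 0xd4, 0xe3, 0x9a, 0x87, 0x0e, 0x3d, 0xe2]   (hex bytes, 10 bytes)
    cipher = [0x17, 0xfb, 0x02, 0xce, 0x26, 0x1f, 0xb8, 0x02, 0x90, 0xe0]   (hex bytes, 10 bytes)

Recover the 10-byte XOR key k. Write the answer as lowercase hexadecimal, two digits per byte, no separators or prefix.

a80e191ac5853f0cad02

Since cipher = pt ⊕ k, XORing both sides with pt gives k = pt ⊕ cipher.
bf xor 17 = a8
f5 xor fb = 0e
1b xor 02 = 19
d4 xor ce = 1a
e3 xor 26 = c5
9a xor 1f = 85
87 xor b8 = 3f
0e xor 02 = 0c
3d xor 90 = ad
e2 xor e0 = 02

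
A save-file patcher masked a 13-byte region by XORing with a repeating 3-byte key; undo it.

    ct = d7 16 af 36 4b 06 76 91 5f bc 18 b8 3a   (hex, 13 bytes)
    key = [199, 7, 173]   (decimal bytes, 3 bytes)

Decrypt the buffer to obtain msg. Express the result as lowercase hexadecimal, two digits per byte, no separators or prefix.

The 3-byte key repeats, so the effective keystream is c7 07 ad c7 07 ad c7 07 ad c7 07 ad c7.
byte 0: d7 ^ c7 = 10
byte 1: 16 ^ 07 = 11
byte 2: af ^ ad = 02
byte 3: 36 ^ c7 = f1
byte 4: 4b ^ 07 = 4c
byte 5: 06 ^ ad = ab
byte 6: 76 ^ c7 = b1
byte 7: 91 ^ 07 = 96
byte 8: 5f ^ ad = f2
byte 9: bc ^ c7 = 7b
byte 10: 18 ^ 07 = 1f
byte 11: b8 ^ ad = 15
byte 12: 3a ^ c7 = fd

101102f14cabb196f27b1f15fd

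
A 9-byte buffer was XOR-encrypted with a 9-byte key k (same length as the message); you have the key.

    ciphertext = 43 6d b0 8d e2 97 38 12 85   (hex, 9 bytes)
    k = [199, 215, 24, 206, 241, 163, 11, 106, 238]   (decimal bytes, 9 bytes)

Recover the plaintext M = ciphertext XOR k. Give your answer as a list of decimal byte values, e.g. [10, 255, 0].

byte 0: 43 xor c7 = 84
byte 1: 6d xor d7 = ba
byte 2: b0 xor 18 = a8
byte 3: 8d xor ce = 43
byte 4: e2 xor f1 = 13
byte 5: 97 xor a3 = 34
byte 6: 38 xor 0b = 33
byte 7: 12 xor 6a = 78
byte 8: 85 xor ee = 6b

[132, 186, 168, 67, 19, 52, 51, 120, 107]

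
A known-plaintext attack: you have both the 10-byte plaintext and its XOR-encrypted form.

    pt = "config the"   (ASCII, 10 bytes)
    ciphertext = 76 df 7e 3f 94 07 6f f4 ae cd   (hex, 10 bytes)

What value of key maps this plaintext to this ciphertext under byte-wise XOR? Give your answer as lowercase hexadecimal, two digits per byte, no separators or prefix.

Since ciphertext = pt ⊕ key, XORing both sides with pt gives key = pt ⊕ ciphertext.
63 xor 76 = 15
6f xor df = b0
6e xor 7e = 10
66 xor 3f = 59
69 xor 94 = fd
67 xor 07 = 60
20 xor 6f = 4f
74 xor f4 = 80
68 xor ae = c6
65 xor cd = a8

15b01059fd604f80c6a8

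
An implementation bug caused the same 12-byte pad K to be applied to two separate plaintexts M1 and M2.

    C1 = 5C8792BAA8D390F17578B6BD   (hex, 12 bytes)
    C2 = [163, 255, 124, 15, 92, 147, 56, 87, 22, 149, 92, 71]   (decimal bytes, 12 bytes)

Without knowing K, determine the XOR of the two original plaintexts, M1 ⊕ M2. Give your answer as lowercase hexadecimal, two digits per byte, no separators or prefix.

C1 ⊕ C2 = (M1 ⊕ K) ⊕ (M2 ⊕ K) = M1 ⊕ M2 — the shared key cancels under XOR.
5c xor a3 = ff
87 xor ff = 78
92 xor 7c = ee
ba xor 0f = b5
a8 xor 5c = f4
d3 xor 93 = 40
90 xor 38 = a8
f1 xor 57 = a6
75 xor 16 = 63
78 xor 95 = ed
b6 xor 5c = ea
bd xor 47 = fa

ff78eeb5f440a8a663edeafa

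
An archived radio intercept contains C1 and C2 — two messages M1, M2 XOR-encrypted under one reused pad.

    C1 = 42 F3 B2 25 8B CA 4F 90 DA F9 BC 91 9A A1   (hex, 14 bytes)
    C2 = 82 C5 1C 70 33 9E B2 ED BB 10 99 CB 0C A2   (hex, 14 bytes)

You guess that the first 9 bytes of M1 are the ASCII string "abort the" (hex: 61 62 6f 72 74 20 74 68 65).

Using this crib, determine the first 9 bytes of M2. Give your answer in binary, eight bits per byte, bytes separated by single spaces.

First, C1 ⊕ C2 = (M1 ⊕ K) ⊕ (M2 ⊕ K) = M1 ⊕ M2, so the key drops out. Then M2 = (M1 ⊕ M2) ⊕ M1 over the first 9 bytes.
byte 0: (42 ⊕ 82) ⊕ 61 = c0 ⊕ 61 = a1
byte 1: (f3 ⊕ c5) ⊕ 62 = 36 ⊕ 62 = 54
byte 2: (b2 ⊕ 1c) ⊕ 6f = ae ⊕ 6f = c1
byte 3: (25 ⊕ 70) ⊕ 72 = 55 ⊕ 72 = 27
byte 4: (8b ⊕ 33) ⊕ 74 = b8 ⊕ 74 = cc
byte 5: (ca ⊕ 9e) ⊕ 20 = 54 ⊕ 20 = 74
byte 6: (4f ⊕ b2) ⊕ 74 = fd ⊕ 74 = 89
byte 7: (90 ⊕ ed) ⊕ 68 = 7d ⊕ 68 = 15
byte 8: (da ⊕ bb) ⊕ 65 = 61 ⊕ 65 = 04

10100001 01010100 11000001 00100111 11001100 01110100 10001001 00010101 00000100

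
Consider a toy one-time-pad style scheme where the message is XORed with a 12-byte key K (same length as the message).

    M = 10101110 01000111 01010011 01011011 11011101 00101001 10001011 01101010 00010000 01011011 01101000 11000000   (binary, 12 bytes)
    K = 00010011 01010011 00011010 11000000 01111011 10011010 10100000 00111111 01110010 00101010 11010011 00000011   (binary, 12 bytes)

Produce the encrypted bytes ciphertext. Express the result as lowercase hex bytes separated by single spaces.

bd 14 49 9b a6 b3 2b 55 62 71 bb c3

ae XOR 13 = bd
47 XOR 53 = 14
53 XOR 1a = 49
5b XOR c0 = 9b
dd XOR 7b = a6
29 XOR 9a = b3
8b XOR a0 = 2b
6a XOR 3f = 55
10 XOR 72 = 62
5b XOR 2a = 71
68 XOR d3 = bb
c0 XOR 03 = c3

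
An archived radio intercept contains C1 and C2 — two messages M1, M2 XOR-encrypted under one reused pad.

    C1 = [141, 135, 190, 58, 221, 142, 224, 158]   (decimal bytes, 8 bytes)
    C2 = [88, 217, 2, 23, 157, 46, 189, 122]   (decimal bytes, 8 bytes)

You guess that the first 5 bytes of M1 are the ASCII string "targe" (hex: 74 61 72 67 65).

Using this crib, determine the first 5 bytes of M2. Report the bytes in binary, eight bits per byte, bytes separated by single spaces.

First, C1 ⊕ C2 = (M1 ⊕ K) ⊕ (M2 ⊕ K) = M1 ⊕ M2, so the key drops out. Then M2 = (M1 ⊕ M2) ⊕ M1 over the first 5 bytes.
byte 0: (8d xor 58) xor 74 = d5 xor 74 = a1
byte 1: (87 xor d9) xor 61 = 5e xor 61 = 3f
byte 2: (be xor 02) xor 72 = bc xor 72 = ce
byte 3: (3a xor 17) xor 67 = 2d xor 67 = 4a
byte 4: (dd xor 9d) xor 65 = 40 xor 65 = 25

10100001 00111111 11001110 01001010 00100101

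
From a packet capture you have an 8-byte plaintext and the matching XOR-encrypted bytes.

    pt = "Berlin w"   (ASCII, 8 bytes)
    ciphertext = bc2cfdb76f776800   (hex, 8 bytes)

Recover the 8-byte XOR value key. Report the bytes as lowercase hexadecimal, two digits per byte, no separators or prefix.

Since ciphertext = pt ⊕ key, XORing both sides with pt gives key = pt ⊕ ciphertext.
01000010 XOR 10111100 = 11111110
01100101 XOR 00101100 = 01001001
01110010 XOR 11111101 = 10001111
01101100 XOR 10110111 = 11011011
01101001 XOR 01101111 = 00000110
01101110 XOR 01110111 = 00011001
00100000 XOR 01101000 = 01001000
01110111 XOR 00000000 = 01110111

fe498fdb06194877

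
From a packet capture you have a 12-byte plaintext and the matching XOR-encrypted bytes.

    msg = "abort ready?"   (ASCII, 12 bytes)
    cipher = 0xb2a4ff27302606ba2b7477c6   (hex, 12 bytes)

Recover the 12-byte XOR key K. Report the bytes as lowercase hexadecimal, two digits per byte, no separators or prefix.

d3c69055440674df4a100ef9

Since cipher = msg ⊕ K, XORing both sides with msg gives K = msg ⊕ cipher.
byte 0: 61 ^ b2 = d3
byte 1: 62 ^ a4 = c6
byte 2: 6f ^ ff = 90
byte 3: 72 ^ 27 = 55
byte 4: 74 ^ 30 = 44
byte 5: 20 ^ 26 = 06
byte 6: 72 ^ 06 = 74
byte 7: 65 ^ ba = df
byte 8: 61 ^ 2b = 4a
byte 9: 64 ^ 74 = 10
byte 10: 79 ^ 77 = 0e
byte 11: 3f ^ c6 = f9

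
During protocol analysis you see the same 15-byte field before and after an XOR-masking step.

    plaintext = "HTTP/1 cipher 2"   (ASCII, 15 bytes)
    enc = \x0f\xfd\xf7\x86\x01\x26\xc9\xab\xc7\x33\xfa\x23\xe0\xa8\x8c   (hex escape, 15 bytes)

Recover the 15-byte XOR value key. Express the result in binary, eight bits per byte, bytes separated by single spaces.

Since enc = plaintext ⊕ key, XORing both sides with plaintext gives key = plaintext ⊕ enc.
byte 0: 48 xor 0f = 47
byte 1: 54 xor fd = a9
byte 2: 54 xor f7 = a3
byte 3: 50 xor 86 = d6
byte 4: 2f xor 01 = 2e
byte 5: 31 xor 26 = 17
byte 6: 20 xor c9 = e9
byte 7: 63 xor ab = c8
byte 8: 69 xor c7 = ae
byte 9: 70 xor 33 = 43
byte 10: 68 xor fa = 92
byte 11: 65 xor 23 = 46
byte 12: 72 xor e0 = 92
byte 13: 20 xor a8 = 88
byte 14: 32 xor 8c = be

01000111 10101001 10100011 11010110 00101110 00010111 11101001 11001000 10101110 01000011 10010010 01000110 10010010 10001000 10111110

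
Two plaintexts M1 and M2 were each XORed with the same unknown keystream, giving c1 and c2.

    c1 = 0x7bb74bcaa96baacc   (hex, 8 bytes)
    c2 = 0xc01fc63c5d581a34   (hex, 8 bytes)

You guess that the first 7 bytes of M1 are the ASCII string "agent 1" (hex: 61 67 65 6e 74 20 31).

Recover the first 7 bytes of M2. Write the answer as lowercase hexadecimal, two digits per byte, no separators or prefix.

First, c1 ⊕ c2 = (M1 ⊕ K) ⊕ (M2 ⊕ K) = M1 ⊕ M2, so the key drops out. Then M2 = (M1 ⊕ M2) ⊕ M1 over the first 7 bytes.
byte 0: (7b ⊕ c0) ⊕ 61 = bb ⊕ 61 = da
byte 1: (b7 ⊕ 1f) ⊕ 67 = a8 ⊕ 67 = cf
byte 2: (4b ⊕ c6) ⊕ 65 = 8d ⊕ 65 = e8
byte 3: (ca ⊕ 3c) ⊕ 6e = f6 ⊕ 6e = 98
byte 4: (a9 ⊕ 5d) ⊕ 74 = f4 ⊕ 74 = 80
byte 5: (6b ⊕ 58) ⊕ 20 = 33 ⊕ 20 = 13
byte 6: (aa ⊕ 1a) ⊕ 31 = b0 ⊕ 31 = 81

dacfe898801381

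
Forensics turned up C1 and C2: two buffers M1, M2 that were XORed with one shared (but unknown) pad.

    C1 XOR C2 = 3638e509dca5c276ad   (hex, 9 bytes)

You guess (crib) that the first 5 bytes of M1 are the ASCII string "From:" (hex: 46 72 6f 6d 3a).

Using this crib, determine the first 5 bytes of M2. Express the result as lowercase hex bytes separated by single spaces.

Since C1 ⊕ C2 = M1 ⊕ M2, XORing with the guessed M1 bytes yields the corresponding M2 bytes: M2 = (C1 ⊕ C2) ⊕ M1.
00110110 ⊕ 01000110 = 01110000
00111000 ⊕ 01110010 = 01001010
11100101 ⊕ 01101111 = 10001010
00001001 ⊕ 01101101 = 01100100
11011100 ⊕ 00111010 = 11100110

70 4a 8a 64 e6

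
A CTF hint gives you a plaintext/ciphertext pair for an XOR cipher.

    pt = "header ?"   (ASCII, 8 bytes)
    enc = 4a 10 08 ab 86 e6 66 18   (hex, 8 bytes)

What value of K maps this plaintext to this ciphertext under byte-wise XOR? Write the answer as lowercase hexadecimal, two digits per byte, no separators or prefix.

227569cfe3944627

Since enc = pt ⊕ K, XORing both sides with pt gives K = pt ⊕ enc.
68 XOR 4a = 22
65 XOR 10 = 75
61 XOR 08 = 69
64 XOR ab = cf
65 XOR 86 = e3
72 XOR e6 = 94
20 XOR 66 = 46
3f XOR 18 = 27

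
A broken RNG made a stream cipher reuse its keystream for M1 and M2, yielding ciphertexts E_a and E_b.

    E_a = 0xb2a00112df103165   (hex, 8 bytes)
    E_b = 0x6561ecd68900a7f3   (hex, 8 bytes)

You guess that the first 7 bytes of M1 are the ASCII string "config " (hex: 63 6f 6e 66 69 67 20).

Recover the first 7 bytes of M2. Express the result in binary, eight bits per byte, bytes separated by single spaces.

First, E_a ⊕ E_b = (M1 ⊕ K) ⊕ (M2 ⊕ K) = M1 ⊕ M2, so the key drops out. Then M2 = (M1 ⊕ M2) ⊕ M1 over the first 7 bytes.
byte 0: (b2 ^ 65) ^ 63 = d7 ^ 63 = b4
byte 1: (a0 ^ 61) ^ 6f = c1 ^ 6f = ae
byte 2: (01 ^ ec) ^ 6e = ed ^ 6e = 83
byte 3: (12 ^ d6) ^ 66 = c4 ^ 66 = a2
byte 4: (df ^ 89) ^ 69 = 56 ^ 69 = 3f
byte 5: (10 ^ 00) ^ 67 = 10 ^ 67 = 77
byte 6: (31 ^ a7) ^ 20 = 96 ^ 20 = b6

10110100 10101110 10000011 10100010 00111111 01110111 10110110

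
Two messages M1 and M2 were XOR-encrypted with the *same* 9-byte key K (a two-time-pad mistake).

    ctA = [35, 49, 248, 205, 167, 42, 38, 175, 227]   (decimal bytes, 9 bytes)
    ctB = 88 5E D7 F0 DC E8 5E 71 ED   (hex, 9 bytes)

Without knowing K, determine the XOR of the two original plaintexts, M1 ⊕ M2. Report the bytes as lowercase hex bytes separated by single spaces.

ctA ⊕ ctB = (M1 ⊕ K) ⊕ (M2 ⊕ K) = M1 ⊕ M2 — the shared key cancels under XOR.
23 XOR 88 = ab
31 XOR 5e = 6f
f8 XOR d7 = 2f
cd XOR f0 = 3d
a7 XOR dc = 7b
2a XOR e8 = c2
26 XOR 5e = 78
af XOR 71 = de
e3 XOR ed = 0e

ab 6f 2f 3d 7b c2 78 de 0e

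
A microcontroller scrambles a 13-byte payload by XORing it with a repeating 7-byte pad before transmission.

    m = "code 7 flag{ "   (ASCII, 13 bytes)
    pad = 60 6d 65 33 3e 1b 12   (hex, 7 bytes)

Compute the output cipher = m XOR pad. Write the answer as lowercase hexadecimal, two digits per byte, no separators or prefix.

The 7-byte key repeats, so the effective keystream is 60 6d 65 33 3e 1b 12 60 6d 65 33 3e 1b.
byte 0: 63 ⊕ 60 = 03
byte 1: 6f ⊕ 6d = 02
byte 2: 64 ⊕ 65 = 01
byte 3: 65 ⊕ 33 = 56
byte 4: 20 ⊕ 3e = 1e
byte 5: 37 ⊕ 1b = 2c
byte 6: 20 ⊕ 12 = 32
byte 7: 66 ⊕ 60 = 06
byte 8: 6c ⊕ 6d = 01
byte 9: 61 ⊕ 65 = 04
byte 10: 67 ⊕ 33 = 54
byte 11: 7b ⊕ 3e = 45
byte 12: 20 ⊕ 1b = 3b

030201561e2c3206010454453b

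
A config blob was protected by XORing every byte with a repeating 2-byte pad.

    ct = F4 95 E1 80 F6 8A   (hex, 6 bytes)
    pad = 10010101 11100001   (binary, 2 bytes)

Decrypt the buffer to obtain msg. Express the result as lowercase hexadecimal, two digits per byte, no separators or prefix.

The 2-byte key repeats, so the effective keystream is 95 e1 95 e1 95 e1.
byte 0: f4 xor 95 = 61
byte 1: 95 xor e1 = 74
byte 2: e1 xor 95 = 74
byte 3: 80 xor e1 = 61
byte 4: f6 xor 95 = 63
byte 5: 8a xor e1 = 6b

61747461636b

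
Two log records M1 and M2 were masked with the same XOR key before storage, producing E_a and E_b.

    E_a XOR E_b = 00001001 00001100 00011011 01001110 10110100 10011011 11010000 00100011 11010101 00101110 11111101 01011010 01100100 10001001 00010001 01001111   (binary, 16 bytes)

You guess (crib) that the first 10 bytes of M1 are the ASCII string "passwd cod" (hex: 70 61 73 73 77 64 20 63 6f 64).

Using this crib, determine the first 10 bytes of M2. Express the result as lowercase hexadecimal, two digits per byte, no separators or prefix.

Since E_a ⊕ E_b = M1 ⊕ M2, XORing with the guessed M1 bytes yields the corresponding M2 bytes: M2 = (E_a ⊕ E_b) ⊕ M1.
09 xor 70 = 79
0c xor 61 = 6d
1b xor 73 = 68
4e xor 73 = 3d
b4 xor 77 = c3
9b xor 64 = ff
d0 xor 20 = f0
23 xor 63 = 40
d5 xor 6f = ba
2e xor 64 = 4a

796d683dc3fff040ba4a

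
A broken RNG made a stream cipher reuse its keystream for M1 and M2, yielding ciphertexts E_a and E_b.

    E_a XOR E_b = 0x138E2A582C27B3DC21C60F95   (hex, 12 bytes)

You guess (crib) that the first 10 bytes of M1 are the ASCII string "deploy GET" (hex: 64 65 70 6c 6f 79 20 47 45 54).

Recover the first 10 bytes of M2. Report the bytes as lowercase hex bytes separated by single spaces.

Since E_a ⊕ E_b = M1 ⊕ M2, XORing with the guessed M1 bytes yields the corresponding M2 bytes: M2 = (E_a ⊕ E_b) ⊕ M1.
00010011 ^ 01100100 = 01110111
10001110 ^ 01100101 = 11101011
00101010 ^ 01110000 = 01011010
01011000 ^ 01101100 = 00110100
00101100 ^ 01101111 = 01000011
00100111 ^ 01111001 = 01011110
10110011 ^ 00100000 = 10010011
11011100 ^ 01000111 = 10011011
00100001 ^ 01000101 = 01100100
11000110 ^ 01010100 = 10010010

77 eb 5a 34 43 5e 93 9b 64 92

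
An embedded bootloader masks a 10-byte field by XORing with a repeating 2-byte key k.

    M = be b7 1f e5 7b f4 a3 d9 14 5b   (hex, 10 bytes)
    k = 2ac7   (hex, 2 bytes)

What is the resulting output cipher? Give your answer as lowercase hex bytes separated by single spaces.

94 70 35 22 51 33 89 1e 3e 9c

The 2-byte key repeats, so the effective keystream is 2a c7 2a c7 2a c7 2a c7 2a c7.
byte 0: 190 xor  42 = 148
byte 1: 183 xor 199 = 112
byte 2:  31 xor  42 =  53
byte 3: 229 xor 199 =  34
byte 4: 123 xor  42 =  81
byte 5: 244 xor 199 =  51
byte 6: 163 xor  42 = 137
byte 7: 217 xor 199 =  30
byte 8:  20 xor  42 =  62
byte 9:  91 xor 199 = 156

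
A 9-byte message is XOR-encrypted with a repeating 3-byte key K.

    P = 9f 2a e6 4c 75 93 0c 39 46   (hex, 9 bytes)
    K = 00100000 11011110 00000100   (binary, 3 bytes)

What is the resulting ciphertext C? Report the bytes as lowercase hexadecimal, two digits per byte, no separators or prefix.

The 3-byte key repeats, so the effective keystream is 20 de 04 20 de 04 20 de 04.
byte 0: 159 xor  32 = 191
byte 1:  42 xor 222 = 244
byte 2: 230 xor   4 = 226
byte 3:  76 xor  32 = 108
byte 4: 117 xor 222 = 171
byte 5: 147 xor   4 = 151
byte 6:  12 xor  32 =  44
byte 7:  57 xor 222 = 231
byte 8:  70 xor   4 =  66

bff4e26cab972ce742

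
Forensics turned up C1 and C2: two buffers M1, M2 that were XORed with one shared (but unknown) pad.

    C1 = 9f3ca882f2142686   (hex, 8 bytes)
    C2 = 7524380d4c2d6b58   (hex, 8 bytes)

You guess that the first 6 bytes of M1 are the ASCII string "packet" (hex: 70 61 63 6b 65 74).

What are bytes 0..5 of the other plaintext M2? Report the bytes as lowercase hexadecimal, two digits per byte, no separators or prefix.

First, C1 ⊕ C2 = (M1 ⊕ K) ⊕ (M2 ⊕ K) = M1 ⊕ M2, so the key drops out. Then M2 = (M1 ⊕ M2) ⊕ M1 over the first 6 bytes.
byte 0: (9f XOR 75) XOR 70 = ea XOR 70 = 9a
byte 1: (3c XOR 24) XOR 61 = 18 XOR 61 = 79
byte 2: (a8 XOR 38) XOR 63 = 90 XOR 63 = f3
byte 3: (82 XOR 0d) XOR 6b = 8f XOR 6b = e4
byte 4: (f2 XOR 4c) XOR 65 = be XOR 65 = db
byte 5: (14 XOR 2d) XOR 74 = 39 XOR 74 = 4d

9a79f3e4db4d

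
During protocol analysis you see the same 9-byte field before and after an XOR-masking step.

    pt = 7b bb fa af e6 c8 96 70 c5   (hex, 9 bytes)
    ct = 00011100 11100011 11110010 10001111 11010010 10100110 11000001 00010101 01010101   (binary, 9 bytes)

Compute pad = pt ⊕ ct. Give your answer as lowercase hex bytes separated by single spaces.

Since ct = pt ⊕ pad, XORing both sides with pt gives pad = pt ⊕ ct.
7b ⊕ 1c = 67
bb ⊕ e3 = 58
fa ⊕ f2 = 08
af ⊕ 8f = 20
e6 ⊕ d2 = 34
c8 ⊕ a6 = 6e
96 ⊕ c1 = 57
70 ⊕ 15 = 65
c5 ⊕ 55 = 90

67 58 08 20 34 6e 57 65 90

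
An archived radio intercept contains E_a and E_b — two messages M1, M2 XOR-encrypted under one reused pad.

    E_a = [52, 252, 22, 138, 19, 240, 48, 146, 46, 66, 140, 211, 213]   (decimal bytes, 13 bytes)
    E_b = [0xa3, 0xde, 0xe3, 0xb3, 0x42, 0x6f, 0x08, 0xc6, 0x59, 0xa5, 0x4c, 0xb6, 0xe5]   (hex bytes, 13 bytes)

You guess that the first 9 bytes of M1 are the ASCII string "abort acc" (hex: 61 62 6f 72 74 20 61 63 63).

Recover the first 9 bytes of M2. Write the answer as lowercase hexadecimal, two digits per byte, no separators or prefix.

First, E_a ⊕ E_b = (M1 ⊕ K) ⊕ (M2 ⊕ K) = M1 ⊕ M2, so the key drops out. Then M2 = (M1 ⊕ M2) ⊕ M1 over the first 9 bytes.
byte 0: (34 ^ a3) ^ 61 = 97 ^ 61 = f6
byte 1: (fc ^ de) ^ 62 = 22 ^ 62 = 40
byte 2: (16 ^ e3) ^ 6f = f5 ^ 6f = 9a
byte 3: (8a ^ b3) ^ 72 = 39 ^ 72 = 4b
byte 4: (13 ^ 42) ^ 74 = 51 ^ 74 = 25
byte 5: (f0 ^ 6f) ^ 20 = 9f ^ 20 = bf
byte 6: (30 ^ 08) ^ 61 = 38 ^ 61 = 59
byte 7: (92 ^ c6) ^ 63 = 54 ^ 63 = 37
byte 8: (2e ^ 59) ^ 63 = 77 ^ 63 = 14

f6409a4b25bf593714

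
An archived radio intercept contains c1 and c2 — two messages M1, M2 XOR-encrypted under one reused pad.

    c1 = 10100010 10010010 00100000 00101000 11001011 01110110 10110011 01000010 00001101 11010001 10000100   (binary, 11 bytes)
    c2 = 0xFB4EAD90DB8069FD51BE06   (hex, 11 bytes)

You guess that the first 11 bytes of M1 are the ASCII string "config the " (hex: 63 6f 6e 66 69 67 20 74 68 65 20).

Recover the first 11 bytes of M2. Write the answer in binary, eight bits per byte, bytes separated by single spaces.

First, c1 ⊕ c2 = (M1 ⊕ K) ⊕ (M2 ⊕ K) = M1 ⊕ M2, so the key drops out. Then M2 = (M1 ⊕ M2) ⊕ M1 over the first 11 bytes.
byte 0: (a2 xor fb) xor 63 = 59 xor 63 = 3a
byte 1: (92 xor 4e) xor 6f = dc xor 6f = b3
byte 2: (20 xor ad) xor 6e = 8d xor 6e = e3
byte 3: (28 xor 90) xor 66 = b8 xor 66 = de
byte 4: (cb xor db) xor 69 = 10 xor 69 = 79
byte 5: (76 xor 80) xor 67 = f6 xor 67 = 91
byte 6: (b3 xor 69) xor 20 = da xor 20 = fa
byte 7: (42 xor fd) xor 74 = bf xor 74 = cb
byte 8: (0d xor 51) xor 68 = 5c xor 68 = 34
byte 9: (d1 xor be) xor 65 = 6f xor 65 = 0a
byte 10: (84 xor 06) xor 20 = 82 xor 20 = a2

00111010 10110011 11100011 11011110 01111001 10010001 11111010 11001011 00110100 00001010 10100010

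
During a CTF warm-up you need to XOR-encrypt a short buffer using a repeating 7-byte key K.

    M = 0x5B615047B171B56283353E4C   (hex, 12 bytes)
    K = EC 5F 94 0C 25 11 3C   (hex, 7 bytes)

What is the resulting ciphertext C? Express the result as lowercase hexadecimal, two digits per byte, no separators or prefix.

b73ec44b9460898edca13269

The 7-byte key repeats, so the effective keystream is ec 5f 94 0c 25 11 3c ec 5f 94 0c 25.
byte 0: 5b ⊕ ec = b7
byte 1: 61 ⊕ 5f = 3e
byte 2: 50 ⊕ 94 = c4
byte 3: 47 ⊕ 0c = 4b
byte 4: b1 ⊕ 25 = 94
byte 5: 71 ⊕ 11 = 60
byte 6: b5 ⊕ 3c = 89
byte 7: 62 ⊕ ec = 8e
byte 8: 83 ⊕ 5f = dc
byte 9: 35 ⊕ 94 = a1
byte 10: 3e ⊕ 0c = 32
byte 11: 4c ⊕ 25 = 69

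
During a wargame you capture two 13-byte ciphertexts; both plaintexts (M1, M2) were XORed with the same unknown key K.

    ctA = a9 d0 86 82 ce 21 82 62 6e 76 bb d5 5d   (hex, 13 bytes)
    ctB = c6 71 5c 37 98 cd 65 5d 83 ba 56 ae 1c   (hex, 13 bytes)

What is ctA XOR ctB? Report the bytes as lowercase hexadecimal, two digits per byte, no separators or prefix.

ctA ⊕ ctB = (M1 ⊕ K) ⊕ (M2 ⊕ K) = M1 ⊕ M2 — the shared key cancels under XOR.
a9 xor c6 = 6f
d0 xor 71 = a1
86 xor 5c = da
82 xor 37 = b5
ce xor 98 = 56
21 xor cd = ec
82 xor 65 = e7
62 xor 5d = 3f
6e xor 83 = ed
76 xor ba = cc
bb xor 56 = ed
d5 xor ae = 7b
5d xor 1c = 41

6fa1dab556ece73fedcced7b41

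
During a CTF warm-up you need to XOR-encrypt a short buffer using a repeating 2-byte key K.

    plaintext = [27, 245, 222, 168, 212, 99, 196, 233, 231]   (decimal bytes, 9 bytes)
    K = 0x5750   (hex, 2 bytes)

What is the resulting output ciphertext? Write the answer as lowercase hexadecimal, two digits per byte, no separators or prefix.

4ca589f8833393b9b0

The 2-byte key repeats, so the effective keystream is 57 50 57 50 57 50 57 50 57.
byte 0: 00011011 XOR 01010111 = 01001100
byte 1: 11110101 XOR 01010000 = 10100101
byte 2: 11011110 XOR 01010111 = 10001001
byte 3: 10101000 XOR 01010000 = 11111000
byte 4: 11010100 XOR 01010111 = 10000011
byte 5: 01100011 XOR 01010000 = 00110011
byte 6: 11000100 XOR 01010111 = 10010011
byte 7: 11101001 XOR 01010000 = 10111001
byte 8: 11100111 XOR 01010111 = 10110000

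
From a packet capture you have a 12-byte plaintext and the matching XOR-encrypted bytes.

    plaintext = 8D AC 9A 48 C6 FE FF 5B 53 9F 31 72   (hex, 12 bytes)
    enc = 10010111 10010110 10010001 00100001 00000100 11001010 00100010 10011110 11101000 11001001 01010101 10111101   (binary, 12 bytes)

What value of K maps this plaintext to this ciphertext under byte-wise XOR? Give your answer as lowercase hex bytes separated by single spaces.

Since enc = plaintext ⊕ K, XORing both sides with plaintext gives K = plaintext ⊕ enc.
byte 0: 10001101 XOR 10010111 = 00011010
byte 1: 10101100 XOR 10010110 = 00111010
byte 2: 10011010 XOR 10010001 = 00001011
byte 3: 01001000 XOR 00100001 = 01101001
byte 4: 11000110 XOR 00000100 = 11000010
byte 5: 11111110 XOR 11001010 = 00110100
byte 6: 11111111 XOR 00100010 = 11011101
byte 7: 01011011 XOR 10011110 = 11000101
byte 8: 01010011 XOR 11101000 = 10111011
byte 9: 10011111 XOR 11001001 = 01010110
byte 10: 00110001 XOR 01010101 = 01100100
byte 11: 01110010 XOR 10111101 = 11001111

1a 3a 0b 69 c2 34 dd c5 bb 56 64 cf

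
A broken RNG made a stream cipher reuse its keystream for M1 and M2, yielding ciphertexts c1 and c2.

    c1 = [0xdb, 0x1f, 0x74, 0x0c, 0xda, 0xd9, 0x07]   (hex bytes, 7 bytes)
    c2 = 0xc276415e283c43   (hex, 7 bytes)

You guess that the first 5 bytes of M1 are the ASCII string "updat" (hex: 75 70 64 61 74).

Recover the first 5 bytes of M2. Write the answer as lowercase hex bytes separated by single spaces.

6c 19 51 33 86

First, c1 ⊕ c2 = (M1 ⊕ K) ⊕ (M2 ⊕ K) = M1 ⊕ M2, so the key drops out. Then M2 = (M1 ⊕ M2) ⊕ M1 over the first 5 bytes.
byte 0: (db ⊕ c2) ⊕ 75 = 19 ⊕ 75 = 6c
byte 1: (1f ⊕ 76) ⊕ 70 = 69 ⊕ 70 = 19
byte 2: (74 ⊕ 41) ⊕ 64 = 35 ⊕ 64 = 51
byte 3: (0c ⊕ 5e) ⊕ 61 = 52 ⊕ 61 = 33
byte 4: (da ⊕ 28) ⊕ 74 = f2 ⊕ 74 = 86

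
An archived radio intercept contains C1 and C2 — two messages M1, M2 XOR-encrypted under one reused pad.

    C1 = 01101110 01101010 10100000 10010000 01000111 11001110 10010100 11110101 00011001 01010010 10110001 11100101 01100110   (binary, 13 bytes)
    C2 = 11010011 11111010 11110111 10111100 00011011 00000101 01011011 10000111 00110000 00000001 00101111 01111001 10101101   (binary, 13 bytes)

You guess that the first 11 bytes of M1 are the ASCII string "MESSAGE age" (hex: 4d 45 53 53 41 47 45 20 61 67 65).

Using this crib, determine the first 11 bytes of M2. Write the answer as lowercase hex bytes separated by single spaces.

First, C1 ⊕ C2 = (M1 ⊕ K) ⊕ (M2 ⊕ K) = M1 ⊕ M2, so the key drops out. Then M2 = (M1 ⊕ M2) ⊕ M1 over the first 11 bytes.
byte 0: (6e ⊕ d3) ⊕ 4d = bd ⊕ 4d = f0
byte 1: (6a ⊕ fa) ⊕ 45 = 90 ⊕ 45 = d5
byte 2: (a0 ⊕ f7) ⊕ 53 = 57 ⊕ 53 = 04
byte 3: (90 ⊕ bc) ⊕ 53 = 2c ⊕ 53 = 7f
byte 4: (47 ⊕ 1b) ⊕ 41 = 5c ⊕ 41 = 1d
byte 5: (ce ⊕ 05) ⊕ 47 = cb ⊕ 47 = 8c
byte 6: (94 ⊕ 5b) ⊕ 45 = cf ⊕ 45 = 8a
byte 7: (f5 ⊕ 87) ⊕ 20 = 72 ⊕ 20 = 52
byte 8: (19 ⊕ 30) ⊕ 61 = 29 ⊕ 61 = 48
byte 9: (52 ⊕ 01) ⊕ 67 = 53 ⊕ 67 = 34
byte 10: (b1 ⊕ 2f) ⊕ 65 = 9e ⊕ 65 = fb

f0 d5 04 7f 1d 8c 8a 52 48 34 fb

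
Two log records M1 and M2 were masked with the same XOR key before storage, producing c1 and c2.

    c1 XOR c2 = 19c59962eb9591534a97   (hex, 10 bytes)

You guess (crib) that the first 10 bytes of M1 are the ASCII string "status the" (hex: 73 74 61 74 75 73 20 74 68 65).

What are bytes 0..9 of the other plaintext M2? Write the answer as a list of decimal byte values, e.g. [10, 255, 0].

[106, 177, 248, 22, 158, 230, 177, 39, 34, 242]

Since c1 ⊕ c2 = M1 ⊕ M2, XORing with the guessed M1 bytes yields the corresponding M2 bytes: M2 = (c1 ⊕ c2) ⊕ M1.
byte 0:  25 XOR 115 = 106
byte 1: 197 XOR 116 = 177
byte 2: 153 XOR  97 = 248
byte 3:  98 XOR 116 =  22
byte 4: 235 XOR 117 = 158
byte 5: 149 XOR 115 = 230
byte 6: 145 XOR  32 = 177
byte 7:  83 XOR 116 =  39
byte 8:  74 XOR 104 =  34
byte 9: 151 XOR 101 = 242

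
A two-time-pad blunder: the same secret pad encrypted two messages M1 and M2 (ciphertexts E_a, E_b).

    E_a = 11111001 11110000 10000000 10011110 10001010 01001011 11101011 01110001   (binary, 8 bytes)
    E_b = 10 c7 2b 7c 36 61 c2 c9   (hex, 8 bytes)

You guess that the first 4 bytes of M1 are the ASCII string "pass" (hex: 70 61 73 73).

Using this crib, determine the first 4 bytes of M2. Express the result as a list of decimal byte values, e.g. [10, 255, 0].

First, E_a ⊕ E_b = (M1 ⊕ K) ⊕ (M2 ⊕ K) = M1 ⊕ M2, so the key drops out. Then M2 = (M1 ⊕ M2) ⊕ M1 over the first 4 bytes.
byte 0: (f9 ⊕ 10) ⊕ 70 = e9 ⊕ 70 = 99
byte 1: (f0 ⊕ c7) ⊕ 61 = 37 ⊕ 61 = 56
byte 2: (80 ⊕ 2b) ⊕ 73 = ab ⊕ 73 = d8
byte 3: (9e ⊕ 7c) ⊕ 73 = e2 ⊕ 73 = 91

[153, 86, 216, 145]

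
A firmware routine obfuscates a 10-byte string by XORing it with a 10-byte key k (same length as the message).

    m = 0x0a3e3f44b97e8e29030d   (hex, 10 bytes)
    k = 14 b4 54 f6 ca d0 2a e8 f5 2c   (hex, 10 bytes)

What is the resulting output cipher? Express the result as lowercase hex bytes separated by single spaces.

 10 XOR  20 =  30
 62 XOR 180 = 138
 63 XOR  84 = 107
 68 XOR 246 = 178
185 XOR 202 = 115
126 XOR 208 = 174
142 XOR  42 = 164
 41 XOR 232 = 193
  3 XOR 245 = 246
 13 XOR  44 =  33

1e 8a 6b b2 73 ae a4 c1 f6 21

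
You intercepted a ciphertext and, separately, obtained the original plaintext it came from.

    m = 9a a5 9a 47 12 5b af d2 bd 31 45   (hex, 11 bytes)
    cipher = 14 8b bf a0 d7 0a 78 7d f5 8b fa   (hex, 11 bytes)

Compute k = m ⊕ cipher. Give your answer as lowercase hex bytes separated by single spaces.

8e 2e 25 e7 c5 51 d7 af 48 ba bf

Since cipher = m ⊕ k, XORing both sides with m gives k = m ⊕ cipher.
10011010 ⊕ 00010100 = 10001110
10100101 ⊕ 10001011 = 00101110
10011010 ⊕ 10111111 = 00100101
01000111 ⊕ 10100000 = 11100111
00010010 ⊕ 11010111 = 11000101
01011011 ⊕ 00001010 = 01010001
10101111 ⊕ 01111000 = 11010111
11010010 ⊕ 01111101 = 10101111
10111101 ⊕ 11110101 = 01001000
00110001 ⊕ 10001011 = 10111010
01000101 ⊕ 11111010 = 10111111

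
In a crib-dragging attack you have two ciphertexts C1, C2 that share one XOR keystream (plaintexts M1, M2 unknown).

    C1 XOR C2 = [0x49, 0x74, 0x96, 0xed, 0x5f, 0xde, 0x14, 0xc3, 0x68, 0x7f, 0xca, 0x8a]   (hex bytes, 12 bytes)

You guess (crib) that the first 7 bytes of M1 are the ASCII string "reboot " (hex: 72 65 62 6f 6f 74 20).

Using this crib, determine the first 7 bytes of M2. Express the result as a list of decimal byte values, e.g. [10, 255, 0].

[59, 17, 244, 130, 48, 170, 52]

Since C1 ⊕ C2 = M1 ⊕ M2, XORing with the guessed M1 bytes yields the corresponding M2 bytes: M2 = (C1 ⊕ C2) ⊕ M1.
 73 XOR 114 =  59
116 XOR 101 =  17
150 XOR  98 = 244
237 XOR 111 = 130
 95 XOR 111 =  48
222 XOR 116 = 170
 20 XOR  32 =  52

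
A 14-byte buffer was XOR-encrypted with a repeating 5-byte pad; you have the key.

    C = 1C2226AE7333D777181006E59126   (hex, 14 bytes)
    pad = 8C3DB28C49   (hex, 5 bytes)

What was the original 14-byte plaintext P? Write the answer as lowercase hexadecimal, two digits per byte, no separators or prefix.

901f94223abfeac594598ad823aa

The 5-byte key repeats, so the effective keystream is 8c 3d b2 8c 49 8c 3d b2 8c 49 8c 3d b2 8c.
byte 0: 00011100 ⊕ 10001100 = 10010000
byte 1: 00100010 ⊕ 00111101 = 00011111
byte 2: 00100110 ⊕ 10110010 = 10010100
byte 3: 10101110 ⊕ 10001100 = 00100010
byte 4: 01110011 ⊕ 01001001 = 00111010
byte 5: 00110011 ⊕ 10001100 = 10111111
byte 6: 11010111 ⊕ 00111101 = 11101010
byte 7: 01110111 ⊕ 10110010 = 11000101
byte 8: 00011000 ⊕ 10001100 = 10010100
byte 9: 00010000 ⊕ 01001001 = 01011001
byte 10: 00000110 ⊕ 10001100 = 10001010
byte 11: 11100101 ⊕ 00111101 = 11011000
byte 12: 10010001 ⊕ 10110010 = 00100011
byte 13: 00100110 ⊕ 10001100 = 10101010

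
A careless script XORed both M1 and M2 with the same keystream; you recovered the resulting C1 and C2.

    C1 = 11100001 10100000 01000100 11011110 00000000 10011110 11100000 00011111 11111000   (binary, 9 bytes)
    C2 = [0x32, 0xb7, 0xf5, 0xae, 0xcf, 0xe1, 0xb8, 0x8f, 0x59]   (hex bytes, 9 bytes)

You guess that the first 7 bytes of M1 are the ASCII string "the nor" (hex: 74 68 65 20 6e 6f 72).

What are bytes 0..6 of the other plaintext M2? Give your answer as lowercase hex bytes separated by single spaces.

a7 7f d4 50 a1 10 2a

First, C1 ⊕ C2 = (M1 ⊕ K) ⊕ (M2 ⊕ K) = M1 ⊕ M2, so the key drops out. Then M2 = (M1 ⊕ M2) ⊕ M1 over the first 7 bytes.
byte 0: (e1 ^ 32) ^ 74 = d3 ^ 74 = a7
byte 1: (a0 ^ b7) ^ 68 = 17 ^ 68 = 7f
byte 2: (44 ^ f5) ^ 65 = b1 ^ 65 = d4
byte 3: (de ^ ae) ^ 20 = 70 ^ 20 = 50
byte 4: (00 ^ cf) ^ 6e = cf ^ 6e = a1
byte 5: (9e ^ e1) ^ 6f = 7f ^ 6f = 10
byte 6: (e0 ^ b8) ^ 72 = 58 ^ 72 = 2a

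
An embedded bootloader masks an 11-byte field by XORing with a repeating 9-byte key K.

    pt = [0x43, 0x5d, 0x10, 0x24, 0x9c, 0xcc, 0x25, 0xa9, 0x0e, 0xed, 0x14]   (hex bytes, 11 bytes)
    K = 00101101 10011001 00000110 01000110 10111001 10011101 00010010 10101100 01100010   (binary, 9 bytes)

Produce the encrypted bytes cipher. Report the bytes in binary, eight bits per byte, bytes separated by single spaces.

01101110 11000100 00010110 01100010 00100101 01010001 00110111 00000101 01101100 11000000 10001101

The 9-byte key repeats, so the effective keystream is 2d 99 06 46 b9 9d 12 ac 62 2d 99.
byte 0:  67 xor  45 = 110
byte 1:  93 xor 153 = 196
byte 2:  16 xor   6 =  22
byte 3:  36 xor  70 =  98
byte 4: 156 xor 185 =  37
byte 5: 204 xor 157 =  81
byte 6:  37 xor  18 =  55
byte 7: 169 xor 172 =   5
byte 8:  14 xor  98 = 108
byte 9: 237 xor  45 = 192
byte 10:  20 xor 153 = 141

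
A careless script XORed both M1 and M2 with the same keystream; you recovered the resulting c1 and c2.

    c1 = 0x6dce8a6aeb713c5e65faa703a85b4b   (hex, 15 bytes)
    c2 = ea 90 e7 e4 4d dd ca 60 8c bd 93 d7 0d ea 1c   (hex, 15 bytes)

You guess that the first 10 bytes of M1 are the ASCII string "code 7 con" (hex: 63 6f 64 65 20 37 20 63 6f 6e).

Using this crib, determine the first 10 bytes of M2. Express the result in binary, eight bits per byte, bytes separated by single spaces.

First, c1 ⊕ c2 = (M1 ⊕ K) ⊕ (M2 ⊕ K) = M1 ⊕ M2, so the key drops out. Then M2 = (M1 ⊕ M2) ⊕ M1 over the first 10 bytes.
byte 0: (6d xor ea) xor 63 = 87 xor 63 = e4
byte 1: (ce xor 90) xor 6f = 5e xor 6f = 31
byte 2: (8a xor e7) xor 64 = 6d xor 64 = 09
byte 3: (6a xor e4) xor 65 = 8e xor 65 = eb
byte 4: (eb xor 4d) xor 20 = a6 xor 20 = 86
byte 5: (71 xor dd) xor 37 = ac xor 37 = 9b
byte 6: (3c xor ca) xor 20 = f6 xor 20 = d6
byte 7: (5e xor 60) xor 63 = 3e xor 63 = 5d
byte 8: (65 xor 8c) xor 6f = e9 xor 6f = 86
byte 9: (fa xor bd) xor 6e = 47 xor 6e = 29

11100100 00110001 00001001 11101011 10000110 10011011 11010110 01011101 10000110 00101001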